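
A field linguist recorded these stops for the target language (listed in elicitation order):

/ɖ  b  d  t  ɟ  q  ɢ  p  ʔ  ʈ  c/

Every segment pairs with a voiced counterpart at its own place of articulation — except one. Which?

/ʔ/

Bilabial: /p/ ~ /b/
Alveolar: /t/ ~ /d/
Retroflex: /ʈ/ ~ /ɖ/
Palatal: /c/ ~ /ɟ/
Uvular: /q/ ~ /ɢ/
Glottal: only /ʔ/ (voiceless); no voiced partner.
So /ʔ/ is the unpaired segment.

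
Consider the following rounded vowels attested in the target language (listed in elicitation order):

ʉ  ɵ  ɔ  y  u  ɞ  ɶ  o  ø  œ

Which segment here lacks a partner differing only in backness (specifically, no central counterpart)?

High: /y/ ~ /ʉ/ ~ /u/
High-mid: /ø/ ~ /ɵ/ ~ /o/
Low-mid: /œ/ ~ /ɞ/ ~ /ɔ/
Low: only /ɶ/ (front); no central partner.
So /ɶ/ is the unpaired segment.

/ɶ/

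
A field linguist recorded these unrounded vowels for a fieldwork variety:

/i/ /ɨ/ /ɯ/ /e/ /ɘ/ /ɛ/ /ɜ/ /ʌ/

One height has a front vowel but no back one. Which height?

high: front /i/, central /ɨ/, back /ɯ/.
high-mid: front /e/, central /ɘ/, back —.
low-mid: front /ɛ/, central /ɜ/, back /ʌ/.
Every height has a back member except high-mid, where /ɤ/ would be expected.

high-mid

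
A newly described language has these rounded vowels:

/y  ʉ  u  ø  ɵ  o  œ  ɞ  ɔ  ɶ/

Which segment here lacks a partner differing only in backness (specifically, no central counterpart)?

/ɶ/

High: /y/ ~ /ʉ/ ~ /u/
High-mid: /ø/ ~ /ɵ/ ~ /o/
Low-mid: /œ/ ~ /ɞ/ ~ /ɔ/
Low: only /ɶ/ (front); no central partner.
So /ɶ/ is the unpaired segment.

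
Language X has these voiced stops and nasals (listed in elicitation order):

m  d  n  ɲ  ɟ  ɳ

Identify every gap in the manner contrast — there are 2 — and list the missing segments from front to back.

/b/, /ɖ/

bilabial: oral stop —, nasal /m/.
alveolar: oral stop /d/, nasal /n/.
retroflex: oral stop —, nasal /ɳ/.
palatal: oral stop /ɟ/, nasal /ɲ/.
Gaps, from front to back: bilabial lacks oral stop (/b/); retroflex lacks oral stop (/ɖ/).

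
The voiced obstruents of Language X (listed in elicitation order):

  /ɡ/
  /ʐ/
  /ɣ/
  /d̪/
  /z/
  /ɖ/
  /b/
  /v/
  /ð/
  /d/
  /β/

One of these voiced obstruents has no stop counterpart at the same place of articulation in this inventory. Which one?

Bilabial: /b/ ~ /β/
Dental: /d̪/ ~ /ð/
Alveolar: /d/ ~ /z/
Retroflex: /ɖ/ ~ /ʐ/
Velar: /ɡ/ ~ /ɣ/
Labiodental: only /v/ (fricative); no stop partner.
So /v/ is the unpaired segment.

/v/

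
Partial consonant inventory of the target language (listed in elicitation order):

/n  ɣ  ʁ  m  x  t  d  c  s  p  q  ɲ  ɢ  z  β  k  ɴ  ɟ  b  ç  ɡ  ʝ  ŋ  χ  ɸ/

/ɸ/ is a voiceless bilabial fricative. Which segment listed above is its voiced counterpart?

/β/

The voiced counterpart is a voiced bilabial fricative — in this inventory, /β/.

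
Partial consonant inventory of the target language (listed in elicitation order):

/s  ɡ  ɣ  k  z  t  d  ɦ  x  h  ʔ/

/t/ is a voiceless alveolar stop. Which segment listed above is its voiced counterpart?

The voiced counterpart is a voiced alveolar stop — in this inventory, /d/.

/d/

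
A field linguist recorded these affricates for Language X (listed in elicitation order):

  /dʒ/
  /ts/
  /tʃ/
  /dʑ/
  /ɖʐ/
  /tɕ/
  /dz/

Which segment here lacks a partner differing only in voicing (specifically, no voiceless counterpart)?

/ɖʐ/

Alveolar: /ts/ ~ /dz/
Postalveolar: /tʃ/ ~ /dʒ/
Alveolo-palatal: /tɕ/ ~ /dʑ/
Retroflex: only /ɖʐ/ (voiced); no voiceless partner.
So /ɖʐ/ is the unpaired segment.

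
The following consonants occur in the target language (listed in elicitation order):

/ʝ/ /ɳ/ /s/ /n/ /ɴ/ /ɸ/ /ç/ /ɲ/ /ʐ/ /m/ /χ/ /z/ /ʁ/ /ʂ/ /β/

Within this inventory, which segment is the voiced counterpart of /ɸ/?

/β/

/ɸ/ is a voiceless bilabial fricative.
The voiced counterpart is a voiced bilabial fricative — in this inventory, /β/.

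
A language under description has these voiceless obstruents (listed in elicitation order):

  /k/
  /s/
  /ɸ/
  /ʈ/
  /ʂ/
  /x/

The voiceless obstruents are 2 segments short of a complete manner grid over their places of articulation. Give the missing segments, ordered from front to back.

/p/, /t/

bilabial: stop —, fricative /ɸ/.
alveolar: stop —, fricative /s/.
retroflex: stop /ʈ/, fricative /ʂ/.
velar: stop /k/, fricative /x/.
Gaps, from front to back: bilabial lacks stop (/p/); alveolar lacks stop (/t/).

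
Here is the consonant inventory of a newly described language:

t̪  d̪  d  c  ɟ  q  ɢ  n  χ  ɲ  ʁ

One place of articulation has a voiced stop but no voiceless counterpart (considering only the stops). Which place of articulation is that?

alveolar

dental: voiceless /t̪/, voiced /d̪/.
alveolar: voiceless —, voiced /d/.
palatal: voiceless /c/, voiced /ɟ/.
uvular: voiceless /q/, voiced /ɢ/.
Every place of articulation has a voiceless member except alveolar, where /t/ would be expected.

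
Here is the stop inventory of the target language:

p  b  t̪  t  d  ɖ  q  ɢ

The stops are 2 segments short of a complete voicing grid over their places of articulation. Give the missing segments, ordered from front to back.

/d̪/, /ʈ/

bilabial: voiceless /p/, voiced /b/.
dental: voiceless /t̪/, voiced —.
alveolar: voiceless /t/, voiced /d/.
retroflex: voiceless —, voiced /ɖ/.
uvular: voiceless /q/, voiced /ɢ/.
Gaps, from front to back: dental lacks voiced (/d̪/); retroflex lacks voiceless (/ʈ/).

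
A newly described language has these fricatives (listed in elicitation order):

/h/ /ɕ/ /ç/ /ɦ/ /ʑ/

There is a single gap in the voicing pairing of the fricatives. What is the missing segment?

/ʝ/

place of articulation  voiceless  voiced  
alveolo-palatal   ɕ         ʑ       
palatal           ç         —       
glottal           h         ɦ       
The palatal row has no voiced member, so the gap is the voiced palatal fricative /ʝ/.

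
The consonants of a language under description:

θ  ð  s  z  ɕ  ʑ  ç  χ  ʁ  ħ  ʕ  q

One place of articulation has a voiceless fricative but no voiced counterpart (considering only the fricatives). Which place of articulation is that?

Voiceless: /θ/ (dental), /s/ (alveolar), /ɕ/ (alveolo-palatal), /ç/ (palatal), /χ/ (uvular), /ħ/ (pharyngeal).
Voiced: /ð/ (dental), /z/ (alveolar), /ʑ/ (alveolo-palatal), /ʁ/ (uvular), /ʕ/ (pharyngeal).
Every place of articulation has a voiced member except palatal, where /ʝ/ would be expected.

palatal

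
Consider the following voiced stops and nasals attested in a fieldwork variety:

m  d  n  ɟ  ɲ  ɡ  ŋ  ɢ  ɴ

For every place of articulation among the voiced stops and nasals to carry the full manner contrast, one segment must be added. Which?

place of articulation  oral stop  nasal   
bilabial          —         m       
alveolar          d         n       
palatal           ɟ         ɲ       
velar             ɡ         ŋ       
uvular            ɢ         ɴ       
The bilabial row has no oral stop member, so the gap is the bilabial oral stop /b/.

/b/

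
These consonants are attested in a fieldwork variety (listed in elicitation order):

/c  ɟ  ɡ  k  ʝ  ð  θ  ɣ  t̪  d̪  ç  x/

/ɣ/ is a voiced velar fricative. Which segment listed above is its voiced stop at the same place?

/ɡ/

The voiced stop at the same place is a voiced velar stop — in this inventory, /ɡ/.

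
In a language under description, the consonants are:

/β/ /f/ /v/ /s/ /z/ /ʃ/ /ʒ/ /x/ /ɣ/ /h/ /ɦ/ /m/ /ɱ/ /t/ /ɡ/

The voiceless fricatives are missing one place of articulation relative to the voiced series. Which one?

bilabial

place of articulation  voiceless  voiced  
bilabial          —         β       
labiodental       f         v       
alveolar          s         z       
postalveolar      ʃ         ʒ       
velar             x         ɣ       
glottal           h         ɦ       
Every place of articulation has a voiceless member except bilabial, where /ɸ/ would be expected.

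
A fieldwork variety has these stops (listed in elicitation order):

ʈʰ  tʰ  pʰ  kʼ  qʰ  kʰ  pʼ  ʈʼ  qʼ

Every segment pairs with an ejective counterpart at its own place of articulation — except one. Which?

Bilabial: /pʰ/ ~ /pʼ/
Retroflex: /ʈʰ/ ~ /ʈʼ/
Velar: /kʰ/ ~ /kʼ/
Uvular: /qʰ/ ~ /qʼ/
Alveolar: only /tʰ/ (aspirated); no ejective partner.
So /tʰ/ is the unpaired segment.

/tʰ/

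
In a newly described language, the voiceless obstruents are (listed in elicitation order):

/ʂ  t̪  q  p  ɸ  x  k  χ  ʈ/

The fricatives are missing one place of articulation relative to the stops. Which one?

place of articulation  stop      fricative
bilabial          p         ɸ       
dental            t̪        —       
retroflex         ʈ         ʂ       
velar             k         x       
uvular            q         χ       
Every place of articulation has a fricative member except dental, where /θ/ would be expected.

dental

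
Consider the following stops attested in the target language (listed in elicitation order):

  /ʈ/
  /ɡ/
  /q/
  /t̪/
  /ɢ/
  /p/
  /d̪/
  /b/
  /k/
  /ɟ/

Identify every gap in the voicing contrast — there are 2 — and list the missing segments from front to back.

/ɖ/, /c/

Voiceless: /p/ (bilabial), /t̪/ (dental), /ʈ/ (retroflex), /k/ (velar), /q/ (uvular).
Voiced: /b/ (bilabial), /d̪/ (dental), /ɟ/ (palatal), /ɡ/ (velar), /ɢ/ (uvular).
Gaps, from front to back: retroflex lacks voiced (/ɖ/); palatal lacks voiceless (/c/).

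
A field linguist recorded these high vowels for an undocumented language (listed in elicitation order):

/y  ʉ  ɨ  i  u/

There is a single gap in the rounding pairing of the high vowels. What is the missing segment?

front: unrounded /i/, rounded /y/.
central: unrounded /ɨ/, rounded /ʉ/.
back: unrounded —, rounded /u/.
The back row has no unrounded member, so the gap is the back unrounded vowel /ɯ/.

/ɯ/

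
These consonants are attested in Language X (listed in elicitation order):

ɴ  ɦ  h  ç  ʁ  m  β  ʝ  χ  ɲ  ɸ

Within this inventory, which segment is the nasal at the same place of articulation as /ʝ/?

/ɲ/

/ʝ/ is a voiced palatal fricative.
The nasal at the same place is a palatal nasal — in this inventory, /ɲ/.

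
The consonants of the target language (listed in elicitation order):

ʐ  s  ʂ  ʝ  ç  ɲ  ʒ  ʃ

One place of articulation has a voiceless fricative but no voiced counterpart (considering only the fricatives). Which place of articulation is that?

place of articulation  voiceless  voiced  
alveolar          s         —       
postalveolar      ʃ         ʒ       
retroflex         ʂ         ʐ       
palatal           ç         ʝ       
Every place of articulation has a voiced member except alveolar, where /z/ would be expected.

alveolar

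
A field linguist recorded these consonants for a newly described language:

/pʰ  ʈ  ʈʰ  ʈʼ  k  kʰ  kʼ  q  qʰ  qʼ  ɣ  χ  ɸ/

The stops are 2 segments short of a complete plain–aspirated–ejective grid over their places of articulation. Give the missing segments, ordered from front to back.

bilabial: plain —, aspirated /pʰ/, ejective —.
retroflex: plain /ʈ/, aspirated /ʈʰ/, ejective /ʈʼ/.
velar: plain /k/, aspirated /kʰ/, ejective /kʼ/.
uvular: plain /q/, aspirated /qʰ/, ejective /qʼ/.
Gaps, from front to back: bilabial lacks plain (/p/); bilabial lacks ejective (/pʼ/).

/p/, /pʼ/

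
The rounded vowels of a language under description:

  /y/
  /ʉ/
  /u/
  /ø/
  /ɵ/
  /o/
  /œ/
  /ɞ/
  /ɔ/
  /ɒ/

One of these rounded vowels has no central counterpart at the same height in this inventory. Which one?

/ɒ/

High: /y/ ~ /ʉ/ ~ /u/
High-mid: /ø/ ~ /ɵ/ ~ /o/
Low-mid: /œ/ ~ /ɞ/ ~ /ɔ/
Low: only /ɒ/ (back); no central partner.
So /ɒ/ is the unpaired segment.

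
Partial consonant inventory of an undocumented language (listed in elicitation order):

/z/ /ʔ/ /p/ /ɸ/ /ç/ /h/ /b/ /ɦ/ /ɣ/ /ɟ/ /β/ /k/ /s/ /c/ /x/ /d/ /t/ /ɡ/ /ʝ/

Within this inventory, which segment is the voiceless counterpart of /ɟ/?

/ɟ/ is a voiced palatal stop.
The voiceless counterpart is a voiceless palatal stop — in this inventory, /c/.

/c/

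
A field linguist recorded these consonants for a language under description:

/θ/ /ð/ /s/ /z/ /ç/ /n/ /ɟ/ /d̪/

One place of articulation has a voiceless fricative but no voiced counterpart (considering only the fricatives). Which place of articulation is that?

dental: voiceless /θ/, voiced /ð/.
alveolar: voiceless /s/, voiced /z/.
palatal: voiceless /ç/, voiced —.
Every place of articulation has a voiced member except palatal, where /ʝ/ would be expected.

palatal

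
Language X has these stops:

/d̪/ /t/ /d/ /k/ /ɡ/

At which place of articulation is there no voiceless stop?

dental: voiceless —, voiced /d̪/.
alveolar: voiceless /t/, voiced /d/.
velar: voiceless /k/, voiced /ɡ/.
Every place of articulation has a voiceless member except dental, where /t̪/ would be expected.

dental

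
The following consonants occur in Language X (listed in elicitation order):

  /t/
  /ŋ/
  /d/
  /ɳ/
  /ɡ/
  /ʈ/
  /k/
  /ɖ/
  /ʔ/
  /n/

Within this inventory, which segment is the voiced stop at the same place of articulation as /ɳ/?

/ɖ/

/ɳ/ is a retroflex nasal.
The voiced stop at the same place is a voiced retroflex stop — in this inventory, /ɖ/.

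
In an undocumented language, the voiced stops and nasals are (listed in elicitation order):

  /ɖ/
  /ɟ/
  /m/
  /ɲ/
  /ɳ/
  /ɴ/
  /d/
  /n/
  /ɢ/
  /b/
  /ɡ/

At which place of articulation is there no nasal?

velar

Oral stop: /b/ (bilabial), /d/ (alveolar), /ɖ/ (retroflex), /ɟ/ (palatal), /ɡ/ (velar), /ɢ/ (uvular).
Nasal: /m/ (bilabial), /n/ (alveolar), /ɳ/ (retroflex), /ɲ/ (palatal), /ɴ/ (uvular).
Every place of articulation has a nasal member except velar, where /ŋ/ would be expected.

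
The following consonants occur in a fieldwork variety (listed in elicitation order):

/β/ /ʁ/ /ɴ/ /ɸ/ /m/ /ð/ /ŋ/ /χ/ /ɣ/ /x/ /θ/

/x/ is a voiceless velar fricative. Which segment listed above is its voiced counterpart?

/ɣ/

The voiced counterpart is a voiced velar fricative — in this inventory, /ɣ/.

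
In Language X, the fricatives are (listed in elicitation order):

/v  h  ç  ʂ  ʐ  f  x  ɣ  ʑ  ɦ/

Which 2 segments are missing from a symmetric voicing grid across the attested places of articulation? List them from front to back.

/ɕ/, /ʝ/

labiodental: voiceless /f/, voiced /v/.
retroflex: voiceless /ʂ/, voiced /ʐ/.
alveolo-palatal: voiceless —, voiced /ʑ/.
palatal: voiceless /ç/, voiced —.
velar: voiceless /x/, voiced /ɣ/.
glottal: voiceless /h/, voiced /ɦ/.
Gaps, from front to back: alveolo-palatal lacks voiceless (/ɕ/); palatal lacks voiced (/ʝ/).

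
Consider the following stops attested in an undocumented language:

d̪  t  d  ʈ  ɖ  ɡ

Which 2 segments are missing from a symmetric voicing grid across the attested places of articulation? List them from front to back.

dental: voiceless —, voiced /d̪/.
alveolar: voiceless /t/, voiced /d/.
retroflex: voiceless /ʈ/, voiced /ɖ/.
velar: voiceless —, voiced /ɡ/.
Gaps, from front to back: dental lacks voiceless (/t̪/); velar lacks voiceless (/k/).

/t̪/, /k/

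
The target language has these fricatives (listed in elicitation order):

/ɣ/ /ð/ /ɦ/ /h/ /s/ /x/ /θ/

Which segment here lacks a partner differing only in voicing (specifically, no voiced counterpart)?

Dental: /θ/ ~ /ð/
Velar: /x/ ~ /ɣ/
Glottal: /h/ ~ /ɦ/
Alveolar: only /s/ (voiceless); no voiced partner.
So /s/ is the unpaired segment.

/s/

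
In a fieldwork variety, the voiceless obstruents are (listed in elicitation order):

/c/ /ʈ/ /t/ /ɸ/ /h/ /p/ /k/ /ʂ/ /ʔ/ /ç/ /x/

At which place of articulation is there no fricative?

place of articulation  stop      fricative
bilabial          p         ɸ       
alveolar          t         —       
retroflex         ʈ         ʂ       
palatal           c         ç       
velar             k         x       
glottal           ʔ         h       
Every place of articulation has a fricative member except alveolar, where /s/ would be expected.

alveolar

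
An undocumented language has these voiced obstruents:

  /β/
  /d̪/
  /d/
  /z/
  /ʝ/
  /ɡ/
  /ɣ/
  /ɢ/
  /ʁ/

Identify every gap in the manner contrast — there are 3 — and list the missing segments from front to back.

/b/, /ð/, /ɟ/

Stop: /d̪/ (dental), /d/ (alveolar), /ɡ/ (velar), /ɢ/ (uvular).
Fricative: /β/ (bilabial), /z/ (alveolar), /ʝ/ (palatal), /ɣ/ (velar), /ʁ/ (uvular).
Gaps, from front to back: bilabial lacks stop (/b/); dental lacks fricative (/ð/); palatal lacks stop (/ɟ/).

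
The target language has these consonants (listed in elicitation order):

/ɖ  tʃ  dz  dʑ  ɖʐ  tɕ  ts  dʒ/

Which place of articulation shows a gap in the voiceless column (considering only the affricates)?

place of articulation  voiceless  voiced  
alveolar          ts        dz      
postalveolar      tʃ        dʒ      
retroflex         —         ɖʐ      
alveolo-palatal   tɕ        dʑ      
Every place of articulation has a voiceless member except retroflex, where /ʈʂ/ would be expected.

retroflex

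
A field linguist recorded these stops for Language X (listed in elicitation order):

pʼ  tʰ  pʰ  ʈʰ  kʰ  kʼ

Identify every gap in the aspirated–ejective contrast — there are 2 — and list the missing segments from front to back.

place of articulation  aspirated  ejective
bilabial          pʰ        pʼ      
alveolar          tʰ        —       
retroflex         ʈʰ        —       
velar             kʰ        kʼ      
Gaps, from front to back: alveolar lacks ejective (/tʼ/); retroflex lacks ejective (/ʈʼ/).

/tʼ/, /ʈʼ/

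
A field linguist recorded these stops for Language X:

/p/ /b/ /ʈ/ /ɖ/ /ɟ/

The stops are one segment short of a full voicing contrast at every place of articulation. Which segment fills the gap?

/c/

bilabial: voiceless /p/, voiced /b/.
retroflex: voiceless /ʈ/, voiced /ɖ/.
palatal: voiceless —, voiced /ɟ/.
The palatal row has no voiceless member, so the gap is the voiceless palatal stop /c/.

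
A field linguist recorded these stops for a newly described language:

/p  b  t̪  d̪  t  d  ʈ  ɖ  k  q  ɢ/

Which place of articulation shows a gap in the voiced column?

velar

Voiceless: /p/ (bilabial), /t̪/ (dental), /t/ (alveolar), /ʈ/ (retroflex), /k/ (velar), /q/ (uvular).
Voiced: /b/ (bilabial), /d̪/ (dental), /d/ (alveolar), /ɖ/ (retroflex), /ɢ/ (uvular).
Every place of articulation has a voiced member except velar, where /ɡ/ would be expected.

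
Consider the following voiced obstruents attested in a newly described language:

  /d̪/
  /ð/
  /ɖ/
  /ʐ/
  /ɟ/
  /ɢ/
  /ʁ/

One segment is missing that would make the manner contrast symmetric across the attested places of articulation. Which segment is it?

/ʝ/

dental: stop /d̪/, fricative /ð/.
retroflex: stop /ɖ/, fricative /ʐ/.
palatal: stop /ɟ/, fricative —.
uvular: stop /ɢ/, fricative /ʁ/.
The palatal row has no fricative member, so the gap is the palatal fricative /ʝ/.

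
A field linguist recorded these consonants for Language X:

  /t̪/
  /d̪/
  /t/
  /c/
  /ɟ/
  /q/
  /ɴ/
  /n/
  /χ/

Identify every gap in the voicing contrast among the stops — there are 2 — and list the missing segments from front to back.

Voiceless: /t̪/ (dental), /t/ (alveolar), /c/ (palatal), /q/ (uvular).
Voiced: /d̪/ (dental), /ɟ/ (palatal).
Gaps, from front to back: alveolar lacks voiced (/d/); uvular lacks voiced (/ɢ/).

/d/, /ɢ/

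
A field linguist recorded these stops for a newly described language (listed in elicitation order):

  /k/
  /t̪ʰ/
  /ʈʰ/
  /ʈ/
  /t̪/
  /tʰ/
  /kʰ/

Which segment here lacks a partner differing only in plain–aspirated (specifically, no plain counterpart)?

/tʰ/

Dental: /t̪/ ~ /t̪ʰ/
Retroflex: /ʈ/ ~ /ʈʰ/
Velar: /k/ ~ /kʰ/
Alveolar: only /tʰ/ (aspirated); no plain partner.
So /tʰ/ is the unpaired segment.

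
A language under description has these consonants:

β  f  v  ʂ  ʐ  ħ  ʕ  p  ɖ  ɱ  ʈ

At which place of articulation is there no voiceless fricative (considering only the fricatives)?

place of articulation  voiceless  voiced  
bilabial          —         β       
labiodental       f         v       
retroflex         ʂ         ʐ       
pharyngeal        ħ         ʕ       
Every place of articulation has a voiceless member except bilabial, where /ɸ/ would be expected.

bilabial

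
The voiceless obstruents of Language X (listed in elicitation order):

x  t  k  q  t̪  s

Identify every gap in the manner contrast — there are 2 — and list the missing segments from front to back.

dental: stop /t̪/, fricative —.
alveolar: stop /t/, fricative /s/.
velar: stop /k/, fricative /x/.
uvular: stop /q/, fricative —.
Gaps, from front to back: dental lacks fricative (/θ/); uvular lacks fricative (/χ/).

/θ/, /χ/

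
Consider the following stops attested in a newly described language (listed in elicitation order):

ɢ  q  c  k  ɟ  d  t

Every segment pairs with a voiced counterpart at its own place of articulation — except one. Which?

/k/

Alveolar: /t/ ~ /d/
Palatal: /c/ ~ /ɟ/
Uvular: /q/ ~ /ɢ/
Velar: only /k/ (voiceless); no voiced partner.
So /k/ is the unpaired segment.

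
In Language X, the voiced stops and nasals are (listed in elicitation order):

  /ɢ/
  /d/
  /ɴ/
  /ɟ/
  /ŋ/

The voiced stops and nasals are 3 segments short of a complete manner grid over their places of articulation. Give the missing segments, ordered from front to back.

place of articulation  oral stop  nasal   
alveolar          d         —       
palatal           ɟ         —       
velar             —         ŋ       
uvular            ɢ         ɴ       
Gaps, from front to back: alveolar lacks nasal (/n/); palatal lacks nasal (/ɲ/); velar lacks oral stop (/ɡ/).

/n/, /ɲ/, /ɡ/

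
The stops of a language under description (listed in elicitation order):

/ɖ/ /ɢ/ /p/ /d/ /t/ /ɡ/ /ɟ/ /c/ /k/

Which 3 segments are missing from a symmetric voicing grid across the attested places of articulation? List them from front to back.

/b/, /ʈ/, /q/

bilabial: voiceless /p/, voiced —.
alveolar: voiceless /t/, voiced /d/.
retroflex: voiceless —, voiced /ɖ/.
palatal: voiceless /c/, voiced /ɟ/.
velar: voiceless /k/, voiced /ɡ/.
uvular: voiceless —, voiced /ɢ/.
Gaps, from front to back: bilabial lacks voiced (/b/); retroflex lacks voiceless (/ʈ/); uvular lacks voiceless (/q/).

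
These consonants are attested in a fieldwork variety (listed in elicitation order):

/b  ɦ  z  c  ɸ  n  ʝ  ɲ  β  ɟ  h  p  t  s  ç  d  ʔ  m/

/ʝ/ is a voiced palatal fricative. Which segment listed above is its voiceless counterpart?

The voiceless counterpart is a voiceless palatal fricative — in this inventory, /ç/.

/ç/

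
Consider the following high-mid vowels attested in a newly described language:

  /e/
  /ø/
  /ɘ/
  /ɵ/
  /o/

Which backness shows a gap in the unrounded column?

back

Unrounded: /e/ (front), /ɘ/ (central).
Rounded: /ø/ (front), /ɵ/ (central), /o/ (back).
Every backness has an unrounded member except back, where /ɤ/ would be expected.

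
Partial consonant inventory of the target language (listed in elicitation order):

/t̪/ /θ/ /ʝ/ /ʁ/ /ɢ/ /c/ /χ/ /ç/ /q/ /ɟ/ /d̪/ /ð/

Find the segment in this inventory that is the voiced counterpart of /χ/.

/ʁ/

/χ/ is a voiceless uvular fricative.
The voiced counterpart is a voiced uvular fricative — in this inventory, /ʁ/.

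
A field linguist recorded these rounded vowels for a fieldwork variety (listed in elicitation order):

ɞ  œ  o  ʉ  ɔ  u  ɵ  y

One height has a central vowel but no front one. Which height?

Front: /y/ (high), /œ/ (low-mid).
Central: /ʉ/ (high), /ɵ/ (high-mid), /ɞ/ (low-mid).
Back: /u/ (high), /o/ (high-mid), /ɔ/ (low-mid).
Every height has a front member except high-mid, where /ø/ would be expected.

high-mid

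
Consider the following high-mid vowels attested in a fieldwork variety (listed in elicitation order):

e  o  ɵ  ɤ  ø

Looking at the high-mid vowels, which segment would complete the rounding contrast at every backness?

front: unrounded /e/, rounded /ø/.
central: unrounded —, rounded /ɵ/.
back: unrounded /ɤ/, rounded /o/.
The central row has no unrounded member, so the gap is the central unrounded vowel /ɘ/.

/ɘ/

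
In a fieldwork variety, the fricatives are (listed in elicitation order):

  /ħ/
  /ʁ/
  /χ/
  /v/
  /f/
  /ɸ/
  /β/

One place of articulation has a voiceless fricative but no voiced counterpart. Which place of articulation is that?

pharyngeal

Voiceless: /ɸ/ (bilabial), /f/ (labiodental), /χ/ (uvular), /ħ/ (pharyngeal).
Voiced: /β/ (bilabial), /v/ (labiodental), /ʁ/ (uvular).
Every place of articulation has a voiced member except pharyngeal, where /ʕ/ would be expected.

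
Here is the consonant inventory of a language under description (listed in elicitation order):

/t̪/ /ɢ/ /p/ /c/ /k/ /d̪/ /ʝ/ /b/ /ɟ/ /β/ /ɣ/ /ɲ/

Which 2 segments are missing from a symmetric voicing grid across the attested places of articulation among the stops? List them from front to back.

/ɡ/, /q/

place of articulation  voiceless  voiced  
bilabial          p         b       
dental            t̪        d̪      
palatal           c         ɟ       
velar             k         —       
uvular            —         ɢ       
Gaps, from front to back: velar lacks voiced (/ɡ/); uvular lacks voiceless (/q/).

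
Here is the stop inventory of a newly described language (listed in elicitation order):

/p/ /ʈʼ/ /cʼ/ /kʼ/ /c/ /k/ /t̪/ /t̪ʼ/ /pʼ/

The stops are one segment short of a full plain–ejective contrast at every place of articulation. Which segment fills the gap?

/ʈ/

Plain: /p/ (bilabial), /t̪/ (dental), /c/ (palatal), /k/ (velar).
Ejective: /pʼ/ (bilabial), /t̪ʼ/ (dental), /ʈʼ/ (retroflex), /cʼ/ (palatal), /kʼ/ (velar).
The retroflex row has no plain member, so the gap is the plain retroflex stop /ʈ/.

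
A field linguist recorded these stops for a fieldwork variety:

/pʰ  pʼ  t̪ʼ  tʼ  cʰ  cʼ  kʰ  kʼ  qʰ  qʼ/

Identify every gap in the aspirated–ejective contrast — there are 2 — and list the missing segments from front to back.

bilabial: aspirated /pʰ/, ejective /pʼ/.
dental: aspirated —, ejective /t̪ʼ/.
alveolar: aspirated —, ejective /tʼ/.
palatal: aspirated /cʰ/, ejective /cʼ/.
velar: aspirated /kʰ/, ejective /kʼ/.
uvular: aspirated /qʰ/, ejective /qʼ/.
Gaps, from front to back: dental lacks aspirated (/t̪ʰ/); alveolar lacks aspirated (/tʰ/).

/t̪ʰ/, /tʰ/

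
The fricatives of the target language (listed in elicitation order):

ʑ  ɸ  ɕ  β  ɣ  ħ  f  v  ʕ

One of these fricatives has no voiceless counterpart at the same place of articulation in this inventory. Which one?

/ɣ/

Bilabial: /ɸ/ ~ /β/
Labiodental: /f/ ~ /v/
Alveolo-palatal: /ɕ/ ~ /ʑ/
Pharyngeal: /ħ/ ~ /ʕ/
Velar: only /ɣ/ (voiced); no voiceless partner.
So /ɣ/ is the unpaired segment.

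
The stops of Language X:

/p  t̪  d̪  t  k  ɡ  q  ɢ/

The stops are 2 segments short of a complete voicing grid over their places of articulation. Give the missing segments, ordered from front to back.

/b/, /d/

Voiceless: /p/ (bilabial), /t̪/ (dental), /t/ (alveolar), /k/ (velar), /q/ (uvular).
Voiced: /d̪/ (dental), /ɡ/ (velar), /ɢ/ (uvular).
Gaps, from front to back: bilabial lacks voiced (/b/); alveolar lacks voiced (/d/).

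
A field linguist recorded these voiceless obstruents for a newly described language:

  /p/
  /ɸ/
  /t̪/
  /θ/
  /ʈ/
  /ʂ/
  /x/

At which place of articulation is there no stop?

Stop: /p/ (bilabial), /t̪/ (dental), /ʈ/ (retroflex).
Fricative: /ɸ/ (bilabial), /θ/ (dental), /ʂ/ (retroflex), /x/ (velar).
Every place of articulation has a stop member except velar, where /k/ would be expected.

velar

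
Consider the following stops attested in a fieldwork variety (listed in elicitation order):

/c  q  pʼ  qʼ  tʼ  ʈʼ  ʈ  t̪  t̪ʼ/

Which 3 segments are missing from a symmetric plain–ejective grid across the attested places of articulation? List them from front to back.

/p/, /t/, /cʼ/

Plain: /t̪/ (dental), /ʈ/ (retroflex), /c/ (palatal), /q/ (uvular).
Ejective: /pʼ/ (bilabial), /t̪ʼ/ (dental), /tʼ/ (alveolar), /ʈʼ/ (retroflex), /qʼ/ (uvular).
Gaps, from front to back: bilabial lacks plain (/p/); alveolar lacks plain (/t/); palatal lacks ejective (/cʼ/).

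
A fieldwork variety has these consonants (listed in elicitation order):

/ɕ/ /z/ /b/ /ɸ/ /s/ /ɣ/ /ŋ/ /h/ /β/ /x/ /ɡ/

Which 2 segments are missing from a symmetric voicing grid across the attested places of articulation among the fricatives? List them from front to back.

Voiceless: /ɸ/ (bilabial), /s/ (alveolar), /ɕ/ (alveolo-palatal), /x/ (velar), /h/ (glottal).
Voiced: /β/ (bilabial), /z/ (alveolar), /ɣ/ (velar).
Gaps, from front to back: alveolo-palatal lacks voiced (/ʑ/); glottal lacks voiced (/ɦ/).

/ʑ/, /ɦ/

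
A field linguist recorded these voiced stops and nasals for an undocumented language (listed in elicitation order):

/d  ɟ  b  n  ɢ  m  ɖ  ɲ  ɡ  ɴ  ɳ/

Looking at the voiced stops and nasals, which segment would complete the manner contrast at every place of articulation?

Oral stop: /b/ (bilabial), /d/ (alveolar), /ɖ/ (retroflex), /ɟ/ (palatal), /ɡ/ (velar), /ɢ/ (uvular).
Nasal: /m/ (bilabial), /n/ (alveolar), /ɳ/ (retroflex), /ɲ/ (palatal), /ɴ/ (uvular).
The velar row has no nasal member, so the gap is the velar nasal /ŋ/.

/ŋ/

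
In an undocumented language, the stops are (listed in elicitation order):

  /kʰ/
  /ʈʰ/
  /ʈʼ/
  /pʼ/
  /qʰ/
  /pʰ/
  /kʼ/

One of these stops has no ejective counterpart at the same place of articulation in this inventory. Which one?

Bilabial: /pʰ/ ~ /pʼ/
Retroflex: /ʈʰ/ ~ /ʈʼ/
Velar: /kʰ/ ~ /kʼ/
Uvular: only /qʰ/ (aspirated); no ejective partner.
So /qʰ/ is the unpaired segment.

/qʰ/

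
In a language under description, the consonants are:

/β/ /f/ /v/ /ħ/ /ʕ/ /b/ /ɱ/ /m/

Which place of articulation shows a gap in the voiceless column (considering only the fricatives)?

bilabial

bilabial: voiceless —, voiced /β/.
labiodental: voiceless /f/, voiced /v/.
pharyngeal: voiceless /ħ/, voiced /ʕ/.
Every place of articulation has a voiceless member except bilabial, where /ɸ/ would be expected.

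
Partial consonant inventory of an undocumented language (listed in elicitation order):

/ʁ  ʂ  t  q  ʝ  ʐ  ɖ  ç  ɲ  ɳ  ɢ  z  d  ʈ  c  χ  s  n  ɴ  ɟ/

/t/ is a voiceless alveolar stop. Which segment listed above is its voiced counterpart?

/d/

The voiced counterpart is a voiced alveolar stop — in this inventory, /d/.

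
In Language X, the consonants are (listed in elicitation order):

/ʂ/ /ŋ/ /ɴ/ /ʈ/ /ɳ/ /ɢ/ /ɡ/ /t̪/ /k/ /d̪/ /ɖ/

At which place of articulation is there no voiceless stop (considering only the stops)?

uvular

dental: voiceless /t̪/, voiced /d̪/.
retroflex: voiceless /ʈ/, voiced /ɖ/.
velar: voiceless /k/, voiced /ɡ/.
uvular: voiceless —, voiced /ɢ/.
Every place of articulation has a voiceless member except uvular, where /q/ would be expected.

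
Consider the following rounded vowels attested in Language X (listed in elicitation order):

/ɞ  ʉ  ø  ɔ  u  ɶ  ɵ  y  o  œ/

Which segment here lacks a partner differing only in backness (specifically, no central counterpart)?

/ɶ/

High: /y/ ~ /ʉ/ ~ /u/
High-mid: /ø/ ~ /ɵ/ ~ /o/
Low-mid: /œ/ ~ /ɞ/ ~ /ɔ/
Low: only /ɶ/ (front); no central partner.
So /ɶ/ is the unpaired segment.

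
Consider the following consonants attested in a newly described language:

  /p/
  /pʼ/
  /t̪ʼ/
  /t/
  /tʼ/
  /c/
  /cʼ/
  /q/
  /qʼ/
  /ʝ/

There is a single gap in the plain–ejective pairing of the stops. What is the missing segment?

place of articulation  plain     ejective
bilabial          p         pʼ      
dental            —         t̪ʼ     
alveolar          t         tʼ      
palatal           c         cʼ      
uvular            q         qʼ      
The dental row has no plain member, so the gap is the plain dental stop /t̪/.

/t̪/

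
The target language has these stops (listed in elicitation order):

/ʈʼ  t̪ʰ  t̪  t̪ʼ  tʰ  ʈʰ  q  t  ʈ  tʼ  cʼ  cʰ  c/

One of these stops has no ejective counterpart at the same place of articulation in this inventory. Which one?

Dental: /t̪/ ~ /t̪ʰ/ ~ /t̪ʼ/
Alveolar: /t/ ~ /tʰ/ ~ /tʼ/
Retroflex: /ʈ/ ~ /ʈʰ/ ~ /ʈʼ/
Palatal: /c/ ~ /cʰ/ ~ /cʼ/
Uvular: only /q/ (plain); no ejective partner.
So /q/ is the unpaired segment.

/q/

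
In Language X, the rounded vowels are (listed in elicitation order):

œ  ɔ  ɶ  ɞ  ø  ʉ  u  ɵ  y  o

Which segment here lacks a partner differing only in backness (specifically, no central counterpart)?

/ɶ/

High: /y/ ~ /ʉ/ ~ /u/
High-mid: /ø/ ~ /ɵ/ ~ /o/
Low-mid: /œ/ ~ /ɞ/ ~ /ɔ/
Low: only /ɶ/ (front); no central partner.
So /ɶ/ is the unpaired segment.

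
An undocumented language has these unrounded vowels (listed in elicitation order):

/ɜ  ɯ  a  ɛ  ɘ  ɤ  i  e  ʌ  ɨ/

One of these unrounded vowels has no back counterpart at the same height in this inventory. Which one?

High: /i/ ~ /ɨ/ ~ /ɯ/
High-mid: /e/ ~ /ɘ/ ~ /ɤ/
Low-mid: /ɛ/ ~ /ɜ/ ~ /ʌ/
Low: only /a/ (front); no back partner.
So /a/ is the unpaired segment.

/a/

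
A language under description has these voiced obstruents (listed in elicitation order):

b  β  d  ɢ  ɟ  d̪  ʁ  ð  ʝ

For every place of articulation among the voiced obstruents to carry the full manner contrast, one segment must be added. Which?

/z/

place of articulation  stop      fricative
bilabial          b         β       
dental            d̪        ð       
alveolar          d         —       
palatal           ɟ         ʝ       
uvular            ɢ         ʁ       
The alveolar row has no fricative member, so the gap is the alveolar fricative /z/.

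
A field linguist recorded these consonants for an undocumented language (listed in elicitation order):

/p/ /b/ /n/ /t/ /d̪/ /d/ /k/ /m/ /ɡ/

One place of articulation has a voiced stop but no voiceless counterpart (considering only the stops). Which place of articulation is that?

place of articulation  voiceless  voiced  
bilabial          p         b       
dental            —         d̪      
alveolar          t         d       
velar             k         ɡ       
Every place of articulation has a voiceless member except dental, where /t̪/ would be expected.

dental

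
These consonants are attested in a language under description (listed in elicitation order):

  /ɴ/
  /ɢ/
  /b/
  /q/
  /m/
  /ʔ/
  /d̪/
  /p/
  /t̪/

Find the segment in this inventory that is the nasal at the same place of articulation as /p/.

/m/

/p/ is a voiceless bilabial stop.
The nasal at the same place is a bilabial nasal — in this inventory, /m/.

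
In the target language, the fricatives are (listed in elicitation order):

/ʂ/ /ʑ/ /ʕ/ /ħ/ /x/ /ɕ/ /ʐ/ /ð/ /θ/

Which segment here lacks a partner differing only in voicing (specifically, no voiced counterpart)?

/x/

Dental: /θ/ ~ /ð/
Retroflex: /ʂ/ ~ /ʐ/
Alveolo-palatal: /ɕ/ ~ /ʑ/
Pharyngeal: /ħ/ ~ /ʕ/
Velar: only /x/ (voiceless); no voiced partner.
So /x/ is the unpaired segment.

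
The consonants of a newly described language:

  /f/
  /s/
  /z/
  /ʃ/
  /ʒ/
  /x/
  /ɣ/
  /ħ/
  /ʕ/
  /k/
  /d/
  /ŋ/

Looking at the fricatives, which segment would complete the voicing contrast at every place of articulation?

/v/

labiodental: voiceless /f/, voiced —.
alveolar: voiceless /s/, voiced /z/.
postalveolar: voiceless /ʃ/, voiced /ʒ/.
velar: voiceless /x/, voiced /ɣ/.
pharyngeal: voiceless /ħ/, voiced /ʕ/.
The labiodental row has no voiced member, so the gap is the voiced labiodental fricative /v/.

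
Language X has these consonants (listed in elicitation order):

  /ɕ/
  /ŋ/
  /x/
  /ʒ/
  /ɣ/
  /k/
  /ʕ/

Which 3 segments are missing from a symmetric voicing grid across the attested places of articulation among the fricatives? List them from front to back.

postalveolar: voiceless —, voiced /ʒ/.
alveolo-palatal: voiceless /ɕ/, voiced —.
velar: voiceless /x/, voiced /ɣ/.
pharyngeal: voiceless —, voiced /ʕ/.
Gaps, from front to back: postalveolar lacks voiceless (/ʃ/); alveolo-palatal lacks voiced (/ʑ/); pharyngeal lacks voiceless (/ħ/).

/ʃ/, /ʑ/, /ħ/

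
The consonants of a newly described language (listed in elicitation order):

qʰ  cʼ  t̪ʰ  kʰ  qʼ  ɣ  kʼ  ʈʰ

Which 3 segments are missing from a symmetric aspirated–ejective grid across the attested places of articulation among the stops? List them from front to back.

/t̪ʼ/, /ʈʼ/, /cʰ/

Aspirated: /t̪ʰ/ (dental), /ʈʰ/ (retroflex), /kʰ/ (velar), /qʰ/ (uvular).
Ejective: /cʼ/ (palatal), /kʼ/ (velar), /qʼ/ (uvular).
Gaps, from front to back: dental lacks ejective (/t̪ʼ/); retroflex lacks ejective (/ʈʼ/); palatal lacks aspirated (/cʰ/).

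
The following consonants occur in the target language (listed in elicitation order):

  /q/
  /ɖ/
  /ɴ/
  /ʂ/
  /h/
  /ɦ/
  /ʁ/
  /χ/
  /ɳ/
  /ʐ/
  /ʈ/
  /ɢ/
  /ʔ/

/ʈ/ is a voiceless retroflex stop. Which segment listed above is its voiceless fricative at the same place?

The voiceless fricative at the same place is a voiceless retroflex fricative — in this inventory, /ʂ/.

/ʂ/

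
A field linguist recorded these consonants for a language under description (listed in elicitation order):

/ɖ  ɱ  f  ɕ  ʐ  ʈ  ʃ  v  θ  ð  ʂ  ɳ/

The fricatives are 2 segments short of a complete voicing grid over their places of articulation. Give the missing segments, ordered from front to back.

Voiceless: /f/ (labiodental), /θ/ (dental), /ʃ/ (postalveolar), /ʂ/ (retroflex), /ɕ/ (alveolo-palatal).
Voiced: /v/ (labiodental), /ð/ (dental), /ʐ/ (retroflex).
Gaps, from front to back: postalveolar lacks voiced (/ʒ/); alveolo-palatal lacks voiced (/ʑ/).

/ʒ/, /ʑ/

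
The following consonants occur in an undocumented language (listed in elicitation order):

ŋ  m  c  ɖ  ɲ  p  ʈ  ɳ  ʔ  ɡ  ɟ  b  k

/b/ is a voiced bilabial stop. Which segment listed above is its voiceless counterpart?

The voiceless counterpart is a voiceless bilabial stop — in this inventory, /p/.

/p/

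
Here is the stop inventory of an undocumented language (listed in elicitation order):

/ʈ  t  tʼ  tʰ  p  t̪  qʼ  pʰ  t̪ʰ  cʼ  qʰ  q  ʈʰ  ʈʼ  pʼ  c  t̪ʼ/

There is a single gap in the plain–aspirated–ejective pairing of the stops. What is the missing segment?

/cʰ/

place of articulation  plain     aspirated  ejective
bilabial          p         pʰ        pʼ      
dental            t̪        t̪ʰ       t̪ʼ     
alveolar          t         tʰ        tʼ      
retroflex         ʈ         ʈʰ        ʈʼ      
palatal           c         —         cʼ      
uvular            q         qʰ        qʼ      
The palatal row has no aspirated member, so the gap is the aspirated palatal stop /cʰ/.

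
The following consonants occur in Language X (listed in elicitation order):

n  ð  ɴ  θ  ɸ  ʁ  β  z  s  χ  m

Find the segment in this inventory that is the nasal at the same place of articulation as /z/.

/n/

/z/ is a voiced alveolar fricative.
The nasal at the same place is an alveolar nasal — in this inventory, /n/.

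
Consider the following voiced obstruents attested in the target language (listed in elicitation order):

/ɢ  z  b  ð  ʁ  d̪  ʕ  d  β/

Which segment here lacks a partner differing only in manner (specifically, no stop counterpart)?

Bilabial: /b/ ~ /β/
Dental: /d̪/ ~ /ð/
Alveolar: /d/ ~ /z/
Uvular: /ɢ/ ~ /ʁ/
Pharyngeal: only /ʕ/ (fricative); no stop partner.
So /ʕ/ is the unpaired segment.

/ʕ/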